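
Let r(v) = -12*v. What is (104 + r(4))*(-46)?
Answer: -2576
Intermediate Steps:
(104 + r(4))*(-46) = (104 - 12*4)*(-46) = (104 - 48)*(-46) = 56*(-46) = -2576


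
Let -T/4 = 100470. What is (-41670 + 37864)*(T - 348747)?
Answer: 2856886362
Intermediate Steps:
T = -401880 (T = -4*100470 = -401880)
(-41670 + 37864)*(T - 348747) = (-41670 + 37864)*(-401880 - 348747) = -3806*(-750627) = 2856886362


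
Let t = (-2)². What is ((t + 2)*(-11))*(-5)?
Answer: 330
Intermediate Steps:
t = 4
((t + 2)*(-11))*(-5) = ((4 + 2)*(-11))*(-5) = (6*(-11))*(-5) = -66*(-5) = 330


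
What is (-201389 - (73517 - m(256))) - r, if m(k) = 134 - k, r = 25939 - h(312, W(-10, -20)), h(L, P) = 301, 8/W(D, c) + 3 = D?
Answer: -300666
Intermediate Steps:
W(D, c) = 8/(-3 + D)
r = 25638 (r = 25939 - 1*301 = 25939 - 301 = 25638)
(-201389 - (73517 - m(256))) - r = (-201389 - (73517 - (134 - 1*256))) - 1*25638 = (-201389 - (73517 - (134 - 256))) - 25638 = (-201389 - (73517 - 1*(-122))) - 25638 = (-201389 - (73517 + 122)) - 25638 = (-201389 - 1*73639) - 25638 = (-201389 - 73639) - 25638 = -275028 - 25638 = -300666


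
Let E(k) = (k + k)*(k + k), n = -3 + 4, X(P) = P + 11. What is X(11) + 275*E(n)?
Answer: 1122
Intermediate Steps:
X(P) = 11 + P
n = 1
E(k) = 4*k² (E(k) = (2*k)*(2*k) = 4*k²)
X(11) + 275*E(n) = (11 + 11) + 275*(4*1²) = 22 + 275*(4*1) = 22 + 275*4 = 22 + 1100 = 1122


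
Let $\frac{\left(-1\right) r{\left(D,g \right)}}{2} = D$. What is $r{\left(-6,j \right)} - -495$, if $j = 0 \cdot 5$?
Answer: $507$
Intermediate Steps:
$j = 0$
$r{\left(D,g \right)} = - 2 D$
$r{\left(-6,j \right)} - -495 = \left(-2\right) \left(-6\right) - -495 = 12 + 495 = 507$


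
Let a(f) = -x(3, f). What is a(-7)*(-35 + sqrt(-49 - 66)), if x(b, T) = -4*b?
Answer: -420 + 12*I*sqrt(115) ≈ -420.0 + 128.69*I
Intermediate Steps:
a(f) = 12 (a(f) = -(-4)*3 = -1*(-12) = 12)
a(-7)*(-35 + sqrt(-49 - 66)) = 12*(-35 + sqrt(-49 - 66)) = 12*(-35 + sqrt(-115)) = 12*(-35 + I*sqrt(115)) = -420 + 12*I*sqrt(115)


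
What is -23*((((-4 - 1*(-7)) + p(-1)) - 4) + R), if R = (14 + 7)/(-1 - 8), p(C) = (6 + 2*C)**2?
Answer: -874/3 ≈ -291.33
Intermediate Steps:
R = -7/3 (R = 21/(-9) = 21*(-1/9) = -7/3 ≈ -2.3333)
-23*((((-4 - 1*(-7)) + p(-1)) - 4) + R) = -23*((((-4 - 1*(-7)) + 4*(3 - 1)**2) - 4) - 7/3) = -23*((((-4 + 7) + 4*2**2) - 4) - 7/3) = -23*(((3 + 4*4) - 4) - 7/3) = -23*(((3 + 16) - 4) - 7/3) = -23*((19 - 4) - 7/3) = -23*(15 - 7/3) = -23*38/3 = -874/3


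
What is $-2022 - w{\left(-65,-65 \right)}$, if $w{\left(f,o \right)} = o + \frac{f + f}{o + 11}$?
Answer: $- \frac{52904}{27} \approx -1959.4$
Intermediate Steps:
$w{\left(f,o \right)} = o + \frac{2 f}{11 + o}$
$-2022 - w{\left(-65,-65 \right)} = -2022 - \frac{\left(-65\right)^{2} + 2 \left(-65\right) + 11 \left(-65\right)}{11 - 65} = -2022 - \frac{4225 - 130 - 715}{-54} = -2022 - \left(- \frac{1}{54}\right) 3380 = -2022 - - \frac{1690}{27} = -2022 + \frac{1690}{27} = - \frac{52904}{27}$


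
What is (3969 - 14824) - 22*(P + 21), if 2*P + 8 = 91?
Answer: -12230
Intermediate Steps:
P = 83/2 (P = -4 + (½)*91 = -4 + 91/2 = 83/2 ≈ 41.500)
(3969 - 14824) - 22*(P + 21) = (3969 - 14824) - 22*(83/2 + 21) = -10855 - 22*125/2 = -10855 - 1375 = -12230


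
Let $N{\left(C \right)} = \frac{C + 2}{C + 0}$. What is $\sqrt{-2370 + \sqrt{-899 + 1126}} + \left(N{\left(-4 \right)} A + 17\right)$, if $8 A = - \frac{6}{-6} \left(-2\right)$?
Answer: $\frac{135}{8} + \sqrt{-2370 + \sqrt{227}} \approx 16.875 + 48.528 i$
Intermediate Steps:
$N{\left(C \right)} = \frac{2 + C}{C}$
$A = - \frac{1}{4}$ ($A = \frac{- \frac{6}{-6} \left(-2\right)}{8} = \frac{\left(-6\right) \left(- \frac{1}{6}\right) \left(-2\right)}{8} = \frac{1 \left(-2\right)}{8} = \frac{1}{8} \left(-2\right) = - \frac{1}{4} \approx -0.25$)
$\sqrt{-2370 + \sqrt{-899 + 1126}} + \left(N{\left(-4 \right)} A + 17\right) = \sqrt{-2370 + \sqrt{-899 + 1126}} + \left(\frac{2 - 4}{-4} \left(- \frac{1}{4}\right) + 17\right) = \sqrt{-2370 + \sqrt{227}} + \left(\left(- \frac{1}{4}\right) \left(-2\right) \left(- \frac{1}{4}\right) + 17\right) = \sqrt{-2370 + \sqrt{227}} + \left(\frac{1}{2} \left(- \frac{1}{4}\right) + 17\right) = \sqrt{-2370 + \sqrt{227}} + \left(- \frac{1}{8} + 17\right) = \sqrt{-2370 + \sqrt{227}} + \frac{135}{8} = \frac{135}{8} + \sqrt{-2370 + \sqrt{227}}$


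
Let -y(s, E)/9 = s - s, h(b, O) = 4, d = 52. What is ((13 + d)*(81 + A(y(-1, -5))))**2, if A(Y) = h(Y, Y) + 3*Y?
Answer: 30525625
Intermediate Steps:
y(s, E) = 0 (y(s, E) = -9*(s - s) = -9*0 = 0)
A(Y) = 4 + 3*Y
((13 + d)*(81 + A(y(-1, -5))))**2 = ((13 + 52)*(81 + (4 + 3*0)))**2 = (65*(81 + (4 + 0)))**2 = (65*(81 + 4))**2 = (65*85)**2 = 5525**2 = 30525625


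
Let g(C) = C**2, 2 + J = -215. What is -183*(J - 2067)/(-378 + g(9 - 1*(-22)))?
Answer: 417972/583 ≈ 716.93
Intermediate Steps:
J = -217 (J = -2 - 215 = -217)
-183*(J - 2067)/(-378 + g(9 - 1*(-22))) = -183*(-217 - 2067)/(-378 + (9 - 1*(-22))**2) = -(-417972)/(-378 + (9 + 22)**2) = -(-417972)/(-378 + 31**2) = -(-417972)/(-378 + 961) = -(-417972)/583 = -183*(-2284/583) = 417972/583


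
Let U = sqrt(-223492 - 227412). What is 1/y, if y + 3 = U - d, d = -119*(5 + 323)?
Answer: 39029/1523713745 - 2*I*sqrt(112726)/1523713745 ≈ 2.5614e-5 - 4.407e-7*I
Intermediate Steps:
U = 2*I*sqrt(112726) (U = sqrt(-450904) = 2*I*sqrt(112726) ≈ 671.49*I)
d = -39032 (d = -119*328 = -39032)
y = 39029 + 2*I*sqrt(112726) (y = -3 + (2*I*sqrt(112726) - 1*(-39032)) = -3 + (2*I*sqrt(112726) + 39032) = -3 + (39032 + 2*I*sqrt(112726)) = 39029 + 2*I*sqrt(112726) ≈ 39029.0 + 671.49*I)
1/y = 1/(39029 + 2*I*sqrt(112726))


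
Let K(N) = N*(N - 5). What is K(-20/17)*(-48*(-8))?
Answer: 806400/289 ≈ 2790.3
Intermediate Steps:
K(N) = N*(-5 + N)
K(-20/17)*(-48*(-8)) = ((-20/17)*(-5 - 20/17))*(-48*(-8)) = ((-20*1/17)*(-5 - 20*1/17))*384 = -20*(-5 - 20/17)/17*384 = -20/17*(-105/17)*384 = (2100/289)*384 = 806400/289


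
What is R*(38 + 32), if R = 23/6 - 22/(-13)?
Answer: 15085/39 ≈ 386.79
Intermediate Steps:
R = 431/78 (R = 23*(⅙) - 22*(-1/13) = 23/6 + 22/13 = 431/78 ≈ 5.5256)
R*(38 + 32) = 431*(38 + 32)/78 = (431/78)*70 = 15085/39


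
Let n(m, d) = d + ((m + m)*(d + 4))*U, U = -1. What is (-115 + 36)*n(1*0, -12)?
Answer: 948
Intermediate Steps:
n(m, d) = d - 2*m*(4 + d) (n(m, d) = d + ((m + m)*(d + 4))*(-1) = d + ((2*m)*(4 + d))*(-1) = d + (2*m*(4 + d))*(-1) = d - 2*m*(4 + d))
(-115 + 36)*n(1*0, -12) = (-115 + 36)*(-12 - 8*0 - 2*(-12)*1*0) = -79*(-12 - 8*0 - 2*(-12)*0) = -79*(-12 + 0 + 0) = -79*(-12) = 948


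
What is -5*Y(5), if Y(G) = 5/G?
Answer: -5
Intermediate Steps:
-5*Y(5) = -25/5 = -5*1 = -5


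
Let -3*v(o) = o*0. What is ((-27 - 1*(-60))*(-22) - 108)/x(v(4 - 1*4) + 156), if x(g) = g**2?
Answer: -139/4056 ≈ -0.034270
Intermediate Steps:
v(o) = 0 (v(o) = -o*0/3 = -1/3*0 = 0)
((-27 - 1*(-60))*(-22) - 108)/x(v(4 - 1*4) + 156) = ((-27 - 1*(-60))*(-22) - 108)/((0 + 156)**2) = ((-27 + 60)*(-22) - 108)/(156**2) = (33*(-22) - 108)/24336 = (-726 - 108)*(1/24336) = -834*1/24336 = -139/4056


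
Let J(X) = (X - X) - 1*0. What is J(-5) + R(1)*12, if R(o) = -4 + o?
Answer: -36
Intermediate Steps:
J(X) = 0 (J(X) = 0 + 0 = 0)
J(-5) + R(1)*12 = 0 + (-4 + 1)*12 = 0 - 3*12 = 0 - 36 = -36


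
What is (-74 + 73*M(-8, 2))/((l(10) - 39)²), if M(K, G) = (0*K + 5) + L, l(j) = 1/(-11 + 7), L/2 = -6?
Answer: -9360/24649 ≈ -0.37973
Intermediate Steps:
L = -12 (L = 2*(-6) = -12)
l(j) = -¼ (l(j) = 1/(-4) = -¼)
M(K, G) = -7 (M(K, G) = (0*K + 5) - 12 = (0 + 5) - 12 = 5 - 12 = -7)
(-74 + 73*M(-8, 2))/((l(10) - 39)²) = (-74 + 73*(-7))/((-¼ - 39)²) = (-74 - 511)/((-157/4)²) = -585/24649/16 = -585*16/24649 = -9360/24649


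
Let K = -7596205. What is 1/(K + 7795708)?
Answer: 1/199503 ≈ 5.0125e-6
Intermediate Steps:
1/(K + 7795708) = 1/(-7596205 + 7795708) = 1/199503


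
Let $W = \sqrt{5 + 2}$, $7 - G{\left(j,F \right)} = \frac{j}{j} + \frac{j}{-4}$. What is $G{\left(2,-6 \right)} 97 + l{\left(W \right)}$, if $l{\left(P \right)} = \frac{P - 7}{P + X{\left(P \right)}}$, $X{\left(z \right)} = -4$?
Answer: $\frac{3797}{6} + \frac{\sqrt{7}}{3} \approx 633.71$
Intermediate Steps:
$G{\left(j,F \right)} = 6 + \frac{j}{4}$ ($G{\left(j,F \right)} = 7 - \left(\frac{j}{j} + \frac{j}{-4}\right) = 7 - \left(1 + j \left(- \frac{1}{4}\right)\right) = 7 - \left(1 - \frac{j}{4}\right) = 7 + \left(-1 + \frac{j}{4}\right) = 6 + \frac{j}{4}$)
$W = \sqrt{7} \approx 2.6458$
$l{\left(P \right)} = \frac{-7 + P}{-4 + P}$ ($l{\left(P \right)} = \frac{P - 7}{P - 4} = \frac{-7 + P}{-4 + P}$)
$G{\left(2,-6 \right)} 97 + l{\left(W \right)} = \left(6 + \frac{1}{4} \cdot 2\right) 97 + \frac{-7 + \sqrt{7}}{-4 + \sqrt{7}} = \left(6 + \frac{1}{2}\right) 97 + \frac{-7 + \sqrt{7}}{-4 + \sqrt{7}} = \frac{13}{2} \cdot 97 + \frac{-7 + \sqrt{7}}{-4 + \sqrt{7}} = \frac{1261}{2} + \frac{-7 + \sqrt{7}}{-4 + \sqrt{7}}$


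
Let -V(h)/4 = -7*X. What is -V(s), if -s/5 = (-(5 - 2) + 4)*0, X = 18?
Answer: -504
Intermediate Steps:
s = 0 (s = -5*(-(5 - 2) + 4)*0 = -5*(-1*3 + 4)*0 = -5*(-3 + 4)*0 = -5*0 = 0)
V(h) = 504 (V(h) = -(-28)*18 = -4*(-126) = 504)
-V(s) = -1*504 = -504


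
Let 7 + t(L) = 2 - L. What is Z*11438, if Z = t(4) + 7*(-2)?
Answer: -263074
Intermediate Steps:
t(L) = -5 - L (t(L) = -7 + (2 - L) = -5 - L)
Z = -23 (Z = (-5 - 1*4) + 7*(-2) = (-5 - 4) - 14 = -9 - 14 = -23)
Z*11438 = -23*11438 = -263074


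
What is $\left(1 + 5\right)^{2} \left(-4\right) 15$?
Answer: $-2160$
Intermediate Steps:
$\left(1 + 5\right)^{2} \left(-4\right) 15 = 6^{2} \left(-4\right) 15 = 36 \left(-4\right) 15 = \left(-144\right) 15 = -2160$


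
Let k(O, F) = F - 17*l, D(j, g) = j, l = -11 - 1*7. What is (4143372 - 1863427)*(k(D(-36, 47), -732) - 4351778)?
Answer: -9922785748780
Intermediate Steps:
l = -18 (l = -11 - 7 = -18)
k(O, F) = 306 + F (k(O, F) = F - 17*(-18) = F + 306 = 306 + F)
(4143372 - 1863427)*(k(D(-36, 47), -732) - 4351778) = (4143372 - 1863427)*((306 - 732) - 4351778) = 2279945*(-426 - 4351778) = 2279945*(-4352204) = -9922785748780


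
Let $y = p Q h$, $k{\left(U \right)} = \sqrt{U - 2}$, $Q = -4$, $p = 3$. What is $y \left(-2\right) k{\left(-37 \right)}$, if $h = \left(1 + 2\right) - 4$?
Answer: $- 24 i \sqrt{39} \approx - 149.88 i$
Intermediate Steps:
$h = -1$ ($h = 3 - 4 = -1$)
$k{\left(U \right)} = \sqrt{-2 + U}$
$y = 12$ ($y = 3 \left(-4\right) \left(-1\right) = \left(-12\right) \left(-1\right) = 12$)
$y \left(-2\right) k{\left(-37 \right)} = 12 \left(-2\right) \sqrt{-2 - 37} = - 24 \sqrt{-39} = - 24 i \sqrt{39}$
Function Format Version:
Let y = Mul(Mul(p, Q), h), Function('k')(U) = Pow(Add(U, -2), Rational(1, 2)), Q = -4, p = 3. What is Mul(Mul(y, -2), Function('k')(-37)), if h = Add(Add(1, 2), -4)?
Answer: Mul(-24, I, Pow(39, Rational(1, 2))) ≈ Mul(-149.88, I)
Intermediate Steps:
h = -1 (h = Add(3, -4) = -1)
Function('k')(U) = Pow(Add(-2, U), Rational(1, 2))
y = 12 (y = Mul(Mul(3, -4), -1) = Mul(-12, -1) = 12)
Mul(Mul(y, -2), Function('k')(-37)) = Mul(Mul(12, -2), Pow(Add(-2, -37), Rational(1, 2))) = Mul(-24, Pow(-39, Rational(1, 2))) = Mul(-24, Mul(I, Pow(39, Rational(1, 2)))) = Mul(-24, I, Pow(39, Rational(1, 2)))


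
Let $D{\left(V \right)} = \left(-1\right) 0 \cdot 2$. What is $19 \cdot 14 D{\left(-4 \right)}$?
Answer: $0$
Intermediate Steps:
$D{\left(V \right)} = 0$ ($D{\left(V \right)} = 0 \cdot 2 = 0$)
$19 \cdot 14 D{\left(-4 \right)} = 19 \cdot 14 \cdot 0 = 266 \cdot 0 = 0$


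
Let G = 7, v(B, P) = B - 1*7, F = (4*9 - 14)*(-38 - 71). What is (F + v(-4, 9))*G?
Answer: -16863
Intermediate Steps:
F = -2398 (F = (36 - 14)*(-109) = 22*(-109) = -2398)
v(B, P) = -7 + B (v(B, P) = B - 7 = -7 + B)
(F + v(-4, 9))*G = (-2398 + (-7 - 4))*7 = (-2398 - 11)*7 = -2409*7 = -16863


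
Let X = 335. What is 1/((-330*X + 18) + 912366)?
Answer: 1/801834 ≈ 1.2471e-6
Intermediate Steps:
1/((-330*X + 18) + 912366) = 1/((-330*335 + 18) + 912366) = 1/((-110550 + 18) + 912366) = 1/(-110532 + 912366) = 1/801834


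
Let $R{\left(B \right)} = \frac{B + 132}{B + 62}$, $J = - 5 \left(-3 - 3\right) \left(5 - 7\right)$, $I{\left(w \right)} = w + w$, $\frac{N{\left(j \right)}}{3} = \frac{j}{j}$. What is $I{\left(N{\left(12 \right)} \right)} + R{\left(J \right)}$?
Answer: $42$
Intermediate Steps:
$N{\left(j \right)} = 3$ ($N{\left(j \right)} = 3 \frac{j}{j} = 3 \cdot 1 = 3$)
$I{\left(w \right)} = 2 w$
$J = -60$ ($J = \left(-5\right) \left(-6\right) \left(-2\right) = 30 \left(-2\right) = -60$)
$R{\left(B \right)} = \frac{132 + B}{62 + B}$
$I{\left(N{\left(12 \right)} \right)} + R{\left(J \right)} = 2 \cdot 3 + \frac{132 - 60}{62 - 60} = 6 + \frac{1}{2} \cdot 72 = 6 + 36 = 42$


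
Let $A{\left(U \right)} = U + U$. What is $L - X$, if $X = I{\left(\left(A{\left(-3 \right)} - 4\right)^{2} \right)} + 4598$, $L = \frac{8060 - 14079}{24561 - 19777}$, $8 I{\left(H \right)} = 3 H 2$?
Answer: $- \frac{1720127}{368} \approx -4674.3$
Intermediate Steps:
$A{\left(U \right)} = 2 U$
$I{\left(H \right)} = \frac{3 H}{4}$ ($I{\left(H \right)} = \frac{3 H 2}{8} = \frac{6 H}{8} = \frac{3 H}{4}$)
$L = - \frac{463}{368}$ ($L = - \frac{6019}{4784} = \left(-6019\right) \frac{1}{4784} = - \frac{463}{368} \approx -1.2582$)
$X = 4673$ ($X = \frac{3 \left(2 \left(-3\right) - 4\right)^{2}}{4} + 4598 = \frac{3 \left(-6 - 4\right)^{2}}{4} + 4598 = \frac{3 \left(-10\right)^{2}}{4} + 4598 = \frac{3}{4} \cdot 100 + 4598 = 75 + 4598 = 4673$)
$L - X = - \frac{463}{368} - 4673 = - \frac{1720127}{368}$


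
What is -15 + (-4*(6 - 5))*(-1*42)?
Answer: 153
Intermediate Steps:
-15 + (-4*(6 - 5))*(-1*42) = -15 - 4*1*(-42) = -15 - 4*(-42) = -15 + 168 = 153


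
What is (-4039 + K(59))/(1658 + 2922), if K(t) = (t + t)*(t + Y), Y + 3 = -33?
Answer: -265/916 ≈ -0.28930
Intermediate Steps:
Y = -36 (Y = -3 - 33 = -36)
K(t) = 2*t*(-36 + t) (K(t) = (t + t)*(t - 36) = (2*t)*(-36 + t) = 2*t*(-36 + t))
(-4039 + K(59))/(1658 + 2922) = (-4039 + 2*59*(-36 + 59))/(1658 + 2922) = (-4039 + 2*59*23)/4580 = (-4039 + 2714)*(1/4580) = -1325*1/4580 = -265/916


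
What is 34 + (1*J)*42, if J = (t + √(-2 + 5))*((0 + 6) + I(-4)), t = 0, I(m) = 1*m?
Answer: 34 + 84*√3 ≈ 179.49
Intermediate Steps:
I(m) = m
J = 2*√3 (J = (0 + √(-2 + 5))*((0 + 6) - 4) = (0 + √3)*(6 - 4) = √3*2 = 2*√3 ≈ 3.4641)
34 + (1*J)*42 = 34 + (1*(2*√3))*42 = 34 + (2*√3)*42 = 34 + 84*√3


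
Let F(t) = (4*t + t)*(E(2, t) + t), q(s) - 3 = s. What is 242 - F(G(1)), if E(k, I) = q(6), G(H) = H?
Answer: 192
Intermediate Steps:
q(s) = 3 + s
E(k, I) = 9 (E(k, I) = 3 + 6 = 9)
F(t) = 5*t*(9 + t) (F(t) = (4*t + t)*(9 + t) = (5*t)*(9 + t) = 5*t*(9 + t))
242 - F(G(1)) = 242 - 5*(9 + 1) = 242 - 5*10 = 242 - 1*50 = 242 - 50 = 192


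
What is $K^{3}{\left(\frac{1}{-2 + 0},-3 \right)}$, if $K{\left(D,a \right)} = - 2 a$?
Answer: $216$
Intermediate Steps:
$K^{3}{\left(\frac{1}{-2 + 0},-3 \right)} = \left(\left(-2\right) \left(-3\right)\right)^{3} = 6^{3} = 216$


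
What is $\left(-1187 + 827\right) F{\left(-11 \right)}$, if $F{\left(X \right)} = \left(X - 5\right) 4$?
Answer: $23040$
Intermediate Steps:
$F{\left(X \right)} = -20 + 4 X$ ($F{\left(X \right)} = \left(-5 + X\right) 4 = -20 + 4 X$)
$\left(-1187 + 827\right) F{\left(-11 \right)} = \left(-1187 + 827\right) \left(-20 + 4 \left(-11\right)\right) = - 360 \left(-20 - 44\right) = \left(-360\right) \left(-64\right) = 23040$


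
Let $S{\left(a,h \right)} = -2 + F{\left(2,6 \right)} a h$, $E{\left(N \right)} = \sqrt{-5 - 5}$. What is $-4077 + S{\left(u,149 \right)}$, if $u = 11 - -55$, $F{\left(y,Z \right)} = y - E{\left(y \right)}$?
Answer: $15589 - 9834 i \sqrt{10} \approx 15589.0 - 31098.0 i$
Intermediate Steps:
$E{\left(N \right)} = i \sqrt{10}$ ($E{\left(N \right)} = \sqrt{-10} = i \sqrt{10}$)
$F{\left(y,Z \right)} = y - i \sqrt{10}$
$u = 66$ ($u = 11 + 55 = 66$)
$S{\left(a,h \right)} = -2 + a h \left(2 - i \sqrt{10}\right)$ ($S{\left(a,h \right)} = -2 + \left(2 - i \sqrt{10}\right) a h = -2 + a h \left(2 - i \sqrt{10}\right)$)
$-4077 + S{\left(u,149 \right)} = -4077 - \left(2 - 9834 \left(2 - i \sqrt{10}\right)\right) = -4077 + \left(-2 + \left(19668 - 9834 i \sqrt{10}\right)\right) = -4077 + \left(19666 - 9834 i \sqrt{10}\right) = 15589 - 9834 i \sqrt{10}$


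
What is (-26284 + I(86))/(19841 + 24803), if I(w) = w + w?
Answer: -6528/11161 ≈ -0.58489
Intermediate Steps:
I(w) = 2*w
(-26284 + I(86))/(19841 + 24803) = (-26284 + 2*86)/(19841 + 24803) = (-26284 + 172)/44644 = -26112*1/44644 = -6528/11161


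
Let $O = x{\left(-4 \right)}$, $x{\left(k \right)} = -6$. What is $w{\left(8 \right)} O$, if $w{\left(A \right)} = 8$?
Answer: $-48$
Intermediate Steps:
$O = -6$
$w{\left(8 \right)} O = 8 \left(-6\right) = -48$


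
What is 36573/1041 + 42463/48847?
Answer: 610228438/16949909 ≈ 36.002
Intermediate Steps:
36573/1041 + 42463/48847 = 36573*(1/1041) + 42463*(1/48847) = 12191/347 + 42463/48847 = 610228438/16949909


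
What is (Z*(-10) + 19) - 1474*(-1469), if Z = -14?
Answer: 2165465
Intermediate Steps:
(Z*(-10) + 19) - 1474*(-1469) = (-14*(-10) + 19) - 1474*(-1469) = (140 + 19) + 2165306 = 159 + 2165306 = 2165465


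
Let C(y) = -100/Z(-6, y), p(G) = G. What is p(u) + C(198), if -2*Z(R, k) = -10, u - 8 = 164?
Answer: 152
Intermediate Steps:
u = 172 (u = 8 + 164 = 172)
Z(R, k) = 5 (Z(R, k) = -1/2*(-10) = 5)
C(y) = -20 (C(y) = -100/5 = -100*1/5 = -20)
p(u) + C(198) = 172 - 20 = 152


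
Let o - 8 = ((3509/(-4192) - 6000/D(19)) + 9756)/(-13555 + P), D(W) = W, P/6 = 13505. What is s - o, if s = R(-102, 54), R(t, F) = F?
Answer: 246463617583/5374248800 ≈ 45.860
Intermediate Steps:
P = 81030 (P = 6*13505 = 81030)
s = 54
o = 43745817617/5374248800 (o = 8 + ((3509/(-4192) - 6000/19) + 9756)/(-13555 + 81030) = 8 + ((3509*(-1/4192) - 6000*1/19) + 9756)/67475 = 8 + ((-3509/4192 - 6000/19) + 9756)*(1/67475) = 8 + (-25218671/79648 + 9756)*(1/67475) = 8 + (751827217/79648)*(1/67475) = 8 + 751827217/5374248800 = 43745817617/5374248800 ≈ 8.1399)
s - o = 54 - 1*43745817617/5374248800 = 54 - 43745817617/5374248800 = 246463617583/5374248800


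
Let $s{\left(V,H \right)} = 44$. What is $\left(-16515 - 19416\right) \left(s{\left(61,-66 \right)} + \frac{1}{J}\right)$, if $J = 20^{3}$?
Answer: $- \frac{12647747931}{8000} \approx -1.581 \cdot 10^{6}$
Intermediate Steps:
$J = 8000$
$\left(-16515 - 19416\right) \left(s{\left(61,-66 \right)} + \frac{1}{J}\right) = \left(-16515 - 19416\right) \left(44 + \frac{1}{8000}\right) = - 35931 \left(44 + \frac{1}{8000}\right) = \left(-35931\right) \frac{352001}{8000} = - \frac{12647747931}{8000}$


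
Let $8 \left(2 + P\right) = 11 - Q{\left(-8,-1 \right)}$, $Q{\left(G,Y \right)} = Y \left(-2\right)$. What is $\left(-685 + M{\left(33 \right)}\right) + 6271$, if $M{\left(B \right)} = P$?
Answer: $\frac{44681}{8} \approx 5585.1$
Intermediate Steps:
$Q{\left(G,Y \right)} = - 2 Y$
$P = - \frac{7}{8}$ ($P = -2 + \frac{11 - \left(-2\right) \left(-1\right)}{8} = -2 + \frac{11 - 2}{8} = -2 + \frac{1}{8} \cdot 9 = -2 + \frac{9}{8} = - \frac{7}{8} \approx -0.875$)
$M{\left(B \right)} = - \frac{7}{8}$
$\left(-685 + M{\left(33 \right)}\right) + 6271 = \left(-685 - \frac{7}{8}\right) + 6271 = - \frac{5487}{8} + 6271 = \frac{44681}{8}$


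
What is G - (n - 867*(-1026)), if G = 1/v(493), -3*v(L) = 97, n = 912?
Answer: -86374041/97 ≈ -8.9045e+5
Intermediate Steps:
v(L) = -97/3 (v(L) = -⅓*97 = -97/3)
G = -3/97 (G = 1/(-97/3) = -3/97 ≈ -0.030928)
G - (n - 867*(-1026)) = -3/97 - (912 - 867*(-1026)) = -3/97 - (912 + 889542) = -3/97 - 1*890454 = -3/97 - 890454 = -86374041/97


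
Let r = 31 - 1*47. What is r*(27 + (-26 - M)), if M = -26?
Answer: -432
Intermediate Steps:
r = -16 (r = 31 - 47 = -16)
r*(27 + (-26 - M)) = -16*(27 + (-26 - 1*(-26))) = -16*(27 + (-26 + 26)) = -16*(27 + 0) = -16*27 = -432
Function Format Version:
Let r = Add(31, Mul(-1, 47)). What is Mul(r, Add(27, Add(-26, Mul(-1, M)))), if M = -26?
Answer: -432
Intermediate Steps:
r = -16 (r = Add(31, -47) = -16)
Mul(r, Add(27, Add(-26, Mul(-1, M)))) = Mul(-16, Add(27, Add(-26, Mul(-1, -26)))) = Mul(-16, Add(27, Add(-26, 26))) = Mul(-16, Add(27, 0)) = Mul(-16, 27) = -432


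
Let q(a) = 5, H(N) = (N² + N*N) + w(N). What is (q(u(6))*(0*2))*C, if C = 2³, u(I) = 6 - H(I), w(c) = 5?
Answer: 0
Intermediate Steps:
H(N) = 5 + 2*N² (H(N) = (N² + N*N) + 5 = (N² + N²) + 5 = 2*N² + 5 = 5 + 2*N²)
u(I) = 1 - 2*I² (u(I) = 6 - (5 + 2*I²) = 6 + (-5 - 2*I²) = 1 - 2*I²)
C = 8
(q(u(6))*(0*2))*C = (5*(0*2))*8 = (5*0)*8 = 0*8 = 0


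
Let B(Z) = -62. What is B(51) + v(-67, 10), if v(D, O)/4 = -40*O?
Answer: -1662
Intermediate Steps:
v(D, O) = -160*O (v(D, O) = 4*(-40*O) = -160*O)
B(51) + v(-67, 10) = -62 - 160*10 = -62 - 1600 = -1662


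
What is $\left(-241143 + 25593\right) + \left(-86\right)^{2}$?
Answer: $-208154$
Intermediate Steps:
$\left(-241143 + 25593\right) + \left(-86\right)^{2} = -215550 + 7396 = -208154$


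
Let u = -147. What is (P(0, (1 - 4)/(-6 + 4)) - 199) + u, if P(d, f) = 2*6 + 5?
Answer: -329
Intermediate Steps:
P(d, f) = 17 (P(d, f) = 12 + 5 = 17)
(P(0, (1 - 4)/(-6 + 4)) - 199) + u = (17 - 199) - 147 = -182 - 147 = -329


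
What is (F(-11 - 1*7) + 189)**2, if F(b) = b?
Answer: 29241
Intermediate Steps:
(F(-11 - 1*7) + 189)**2 = ((-11 - 1*7) + 189)**2 = ((-11 - 7) + 189)**2 = (-18 + 189)**2 = 171**2 = 29241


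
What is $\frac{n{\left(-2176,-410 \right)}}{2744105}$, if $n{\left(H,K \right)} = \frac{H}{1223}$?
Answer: $- \frac{2176}{3356040415} \approx -6.4838 \cdot 10^{-7}$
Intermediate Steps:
$n{\left(H,K \right)} = \frac{H}{1223}$ ($n{\left(H,K \right)} = H \frac{1}{1223} = \frac{H}{1223}$)
$\frac{n{\left(-2176,-410 \right)}}{2744105} = \frac{\frac{1}{1223} \left(-2176\right)}{2744105} = \left(- \frac{2176}{1223}\right) \frac{1}{2744105} = - \frac{2176}{3356040415}$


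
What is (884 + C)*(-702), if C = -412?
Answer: -331344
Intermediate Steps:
(884 + C)*(-702) = (884 - 412)*(-702) = 472*(-702) = -331344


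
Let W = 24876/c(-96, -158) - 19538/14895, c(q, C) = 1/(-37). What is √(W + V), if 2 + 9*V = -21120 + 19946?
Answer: I*√22692536733490/4965 ≈ 959.45*I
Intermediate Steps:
V = -392/3 (V = -2/9 + (-21120 + 19946)/9 = -2/9 + (⅑)*(-1174) = -2/9 - 1174/9 = -392/3 ≈ -130.67)
c(q, C) = -1/37
W = -13709556278/14895 (W = 24876/(-1/37) - 19538/14895 = 24876*(-37) - 19538*1/14895 = -920412 - 19538/14895 = -13709556278/14895 ≈ -9.2041e+5)
√(W + V) = √(-13709556278/14895 - 392/3) = √(-13711502558/14895) = I*√22692536733490/4965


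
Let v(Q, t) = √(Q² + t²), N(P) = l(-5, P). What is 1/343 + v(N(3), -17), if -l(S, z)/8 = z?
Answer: 1/343 + √865 ≈ 29.414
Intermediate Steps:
l(S, z) = -8*z
N(P) = -8*P
1/343 + v(N(3), -17) = 1/343 + √((-8*3)² + (-17)²) = 1/343 + √((-24)² + 289) = 1/343 + √(576 + 289) = 1/343 + √865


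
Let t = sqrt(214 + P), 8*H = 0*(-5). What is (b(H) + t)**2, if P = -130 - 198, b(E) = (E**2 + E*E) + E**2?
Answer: -114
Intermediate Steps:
H = 0 (H = (0*(-5))/8 = (1/8)*0 = 0)
b(E) = 3*E**2 (b(E) = (E**2 + E**2) + E**2 = 2*E**2 + E**2 = 3*E**2)
P = -328
t = I*sqrt(114) (t = sqrt(214 - 328) = sqrt(-114) = I*sqrt(114) ≈ 10.677*I)
(b(H) + t)**2 = (3*0**2 + I*sqrt(114))**2 = (3*0 + I*sqrt(114))**2 = (0 + I*sqrt(114))**2 = (I*sqrt(114))**2 = -114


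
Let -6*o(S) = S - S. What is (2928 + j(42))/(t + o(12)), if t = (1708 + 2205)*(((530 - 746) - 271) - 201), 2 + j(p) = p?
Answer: -53/48074 ≈ -0.0011025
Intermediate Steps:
j(p) = -2 + p
o(S) = 0 (o(S) = -(S - S)/6 = -1/6*0 = 0)
t = -2692144 (t = 3913*((-216 - 271) - 201) = 3913*(-487 - 201) = 3913*(-688) = -2692144)
(2928 + j(42))/(t + o(12)) = (2928 + (-2 + 42))/(-2692144 + 0) = (2928 + 40)/(-2692144) = 2968*(-1/2692144) = -53/48074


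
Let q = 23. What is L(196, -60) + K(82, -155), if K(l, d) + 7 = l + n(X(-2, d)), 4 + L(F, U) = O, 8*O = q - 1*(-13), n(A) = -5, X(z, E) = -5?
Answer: 141/2 ≈ 70.500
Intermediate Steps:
O = 9/2 (O = (23 - 1*(-13))/8 = (23 + 13)/8 = (⅛)*36 = 9/2 ≈ 4.5000)
L(F, U) = ½ (L(F, U) = -4 + 9/2 = ½)
K(l, d) = -12 + l (K(l, d) = -7 + (l - 5) = -7 + (-5 + l) = -12 + l)
L(196, -60) + K(82, -155) = ½ + (-12 + 82) = ½ + 70 = 141/2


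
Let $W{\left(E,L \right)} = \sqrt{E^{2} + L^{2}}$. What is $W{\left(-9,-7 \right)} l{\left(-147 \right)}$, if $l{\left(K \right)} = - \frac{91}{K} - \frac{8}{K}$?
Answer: $\frac{33 \sqrt{130}}{49} \approx 7.6787$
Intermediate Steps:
$l{\left(K \right)} = - \frac{99}{K}$
$W{\left(-9,-7 \right)} l{\left(-147 \right)} = \sqrt{\left(-9\right)^{2} + \left(-7\right)^{2}} \left(- \frac{99}{-147}\right) = \sqrt{81 + 49} \left(\left(-99\right) \left(- \frac{1}{147}\right)\right) = \sqrt{130} \cdot \frac{33}{49} = \frac{33 \sqrt{130}}{49}$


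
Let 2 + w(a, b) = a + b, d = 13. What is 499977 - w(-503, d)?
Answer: 500469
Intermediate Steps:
w(a, b) = -2 + a + b (w(a, b) = -2 + (a + b) = -2 + a + b)
499977 - w(-503, d) = 499977 - (-2 - 503 + 13) = 499977 - 1*(-492) = 499977 + 492 = 500469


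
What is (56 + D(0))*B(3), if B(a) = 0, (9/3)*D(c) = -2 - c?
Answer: 0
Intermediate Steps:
D(c) = -⅔ - c/3 (D(c) = (-2 - c)/3 = -⅔ - c/3)
(56 + D(0))*B(3) = (56 + (-⅔ - ⅓*0))*0 = (56 + (-⅔ + 0))*0 = (56 - ⅔)*0 = (166/3)*0 = 0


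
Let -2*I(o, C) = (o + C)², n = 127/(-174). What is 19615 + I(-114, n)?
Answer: 789206111/60552 ≈ 13034.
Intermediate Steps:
n = -127/174 (n = 127*(-1/174) = -127/174 ≈ -0.72989)
I(o, C) = -(C + o)²/2 (I(o, C) = -(o + C)²/2 = -(C + o)²/2)
19615 + I(-114, n) = 19615 - (-127/174 - 114)²/2 = 19615 - (-19963/174)²/2 = 19615 - ½*398521369/30276 = 19615 - 398521369/60552 = 789206111/60552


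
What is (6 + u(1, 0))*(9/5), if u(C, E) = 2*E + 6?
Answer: 108/5 ≈ 21.600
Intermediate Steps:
u(C, E) = 6 + 2*E
(6 + u(1, 0))*(9/5) = (6 + (6 + 2*0))*(9/5) = (6 + (6 + 0))*(9*(⅕)) = (6 + 6)*(9/5) = 12*(9/5) = 108/5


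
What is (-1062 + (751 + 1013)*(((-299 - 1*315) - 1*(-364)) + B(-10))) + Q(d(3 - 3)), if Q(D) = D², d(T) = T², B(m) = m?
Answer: -459702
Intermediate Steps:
(-1062 + (751 + 1013)*(((-299 - 1*315) - 1*(-364)) + B(-10))) + Q(d(3 - 3)) = (-1062 + (751 + 1013)*(((-299 - 1*315) - 1*(-364)) - 10)) + ((3 - 3)²)² = (-1062 + 1764*(((-299 - 315) + 364) - 10)) + (0²)² = (-1062 + 1764*((-614 + 364) - 10)) + 0² = (-1062 + 1764*(-250 - 10)) + 0 = (-1062 + 1764*(-260)) + 0 = (-1062 - 458640) + 0 = -459702 + 0 = -459702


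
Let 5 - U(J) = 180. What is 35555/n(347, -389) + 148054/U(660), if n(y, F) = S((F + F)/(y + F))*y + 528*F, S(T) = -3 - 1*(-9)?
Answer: -6021416173/7115850 ≈ -846.20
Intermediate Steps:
U(J) = -175 (U(J) = 5 - 1*180 = 5 - 180 = -175)
S(T) = 6 (S(T) = -3 + 9 = 6)
n(y, F) = 6*y + 528*F
35555/n(347, -389) + 148054/U(660) = 35555/(6*347 + 528*(-389)) + 148054/(-175) = 35555/(2082 - 205392) + 148054*(-1/175) = 35555/(-203310) - 148054/175 = 35555*(-1/203310) - 148054/175 = -7111/40662 - 148054/175 = -6021416173/7115850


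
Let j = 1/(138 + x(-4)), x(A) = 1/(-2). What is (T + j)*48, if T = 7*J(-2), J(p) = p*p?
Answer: 369696/275 ≈ 1344.3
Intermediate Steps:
x(A) = -1/2
J(p) = p**2
T = 28 (T = 7*(-2)**2 = 7*4 = 28)
j = 2/275 (j = 1/(138 - 1/2) = 1/(275/2) = 2/275 ≈ 0.0072727)
(T + j)*48 = (28 + 2/275)*48 = (7702/275)*48 = 369696/275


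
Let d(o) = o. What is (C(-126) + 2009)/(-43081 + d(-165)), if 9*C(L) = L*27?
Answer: -233/6178 ≈ -0.037714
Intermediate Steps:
C(L) = 3*L (C(L) = (L*27)/9 = (27*L)/9 = 3*L)
(C(-126) + 2009)/(-43081 + d(-165)) = (3*(-126) + 2009)/(-43081 - 165) = (-378 + 2009)/(-43246) = 1631*(-1/43246) = -233/6178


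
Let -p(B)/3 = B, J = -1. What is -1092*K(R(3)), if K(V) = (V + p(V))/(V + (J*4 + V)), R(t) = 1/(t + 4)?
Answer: -84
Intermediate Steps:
p(B) = -3*B
R(t) = 1/(4 + t)
K(V) = -2*V/(-4 + 2*V) (K(V) = (V - 3*V)/(V + (-1*4 + V)) = (-2*V)/(V + (-4 + V)) = (-2*V)/(-4 + 2*V) = -2*V/(-4 + 2*V))
-1092*K(R(3)) = -(-1092)/((4 + 3)*(-2 + 1/(4 + 3))) = -(-1092)/(7*(-2 + 1/7)) = -(-1092)/(7*(-13/7)) = -(-1092)*(-7)/(7*13) = -1092*1/13 = -84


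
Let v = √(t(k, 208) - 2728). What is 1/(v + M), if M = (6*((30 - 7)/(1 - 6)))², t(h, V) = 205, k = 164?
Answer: 158700/121416937 - 18125*I*√3/364250811 ≈ 0.0013071 - 8.6186e-5*I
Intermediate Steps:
M = 19044/25 (M = (6*(23/(-5)))² = (6*(23*(-⅕)))² = (6*(-23/5))² = (-138/5)² = 19044/25 ≈ 761.76)
v = 29*I*√3 (v = √(205 - 2728) = √(-2523) = 29*I*√3 ≈ 50.229*I)
1/(v + M) = 1/(29*I*√3 + 19044/25) = 1/(19044/25 + 29*I*√3)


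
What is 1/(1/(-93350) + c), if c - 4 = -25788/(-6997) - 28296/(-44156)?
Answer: 7210343078050/60036112180817 ≈ 0.12010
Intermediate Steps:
c = 643130042/77239883 (c = 4 + (-25788/(-6997) - 28296/(-44156)) = 4 + (-25788*(-1/6997) - 28296*(-1/44156)) = 4 + (25788/6997 + 7074/11039) = 4 + 334170510/77239883 = 643130042/77239883 ≈ 8.3264)
1/(1/(-93350) + c) = 1/(1/(-93350) + 643130042/77239883) = 1/(-1/93350 + 643130042/77239883) = 1/(60036112180817/7210343078050) = 7210343078050/60036112180817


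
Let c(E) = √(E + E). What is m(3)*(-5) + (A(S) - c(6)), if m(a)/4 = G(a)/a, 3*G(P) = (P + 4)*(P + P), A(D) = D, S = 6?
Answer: -262/3 - 2*√3 ≈ -90.797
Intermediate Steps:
G(P) = 2*P*(4 + P)/3 (G(P) = ((P + 4)*(P + P))/3 = ((4 + P)*(2*P))/3 = (2*P*(4 + P))/3 = 2*P*(4 + P)/3)
c(E) = √2*√E (c(E) = √(2*E) = √2*√E)
m(a) = 32/3 + 8*a/3 (m(a) = 4*((2*a*(4 + a)/3)/a) = 4*(8/3 + 2*a/3) = 32/3 + 8*a/3)
m(3)*(-5) + (A(S) - c(6)) = (32/3 + (8/3)*3)*(-5) + (6 - √2*√6) = (32/3 + 8)*(-5) + (6 - 2*√3) = (56/3)*(-5) + (6 - 2*√3) = -280/3 + (6 - 2*√3) = -262/3 - 2*√3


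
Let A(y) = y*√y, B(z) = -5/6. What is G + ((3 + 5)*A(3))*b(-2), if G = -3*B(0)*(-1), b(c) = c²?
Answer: -5/2 + 96*√3 ≈ 163.78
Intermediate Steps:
B(z) = -⅚ (B(z) = -5*⅙ = -⅚)
A(y) = y^(3/2)
G = -5/2 (G = -3*(-⅚)*(-1) = (5/2)*(-1) = -5/2 ≈ -2.5000)
G + ((3 + 5)*A(3))*b(-2) = -5/2 + ((3 + 5)*3^(3/2))*(-2)² = -5/2 + (8*(3*√3))*4 = -5/2 + (24*√3)*4 = -5/2 + 96*√3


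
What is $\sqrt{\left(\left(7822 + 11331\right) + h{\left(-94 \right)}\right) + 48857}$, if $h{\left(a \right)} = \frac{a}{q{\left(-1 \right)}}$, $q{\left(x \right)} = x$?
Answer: $2 \sqrt{17026} \approx 260.97$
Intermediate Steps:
$h{\left(a \right)} = - a$ ($h{\left(a \right)} = \frac{a}{-1} = a \left(-1\right) = - a$)
$\sqrt{\left(\left(7822 + 11331\right) + h{\left(-94 \right)}\right) + 48857} = \sqrt{\left(\left(7822 + 11331\right) - -94\right) + 48857} = \sqrt{\left(19153 + 94\right) + 48857} = \sqrt{19247 + 48857} = \sqrt{68104} = 2 \sqrt{17026}$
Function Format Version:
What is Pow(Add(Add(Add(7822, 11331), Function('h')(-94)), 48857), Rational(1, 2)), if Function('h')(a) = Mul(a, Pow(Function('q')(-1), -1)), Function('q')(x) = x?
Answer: Mul(2, Pow(17026, Rational(1, 2))) ≈ 260.97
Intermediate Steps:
Function('h')(a) = Mul(-1, a) (Function('h')(a) = Mul(a, Pow(-1, -1)) = Mul(a, -1) = Mul(-1, a))
Pow(Add(Add(Add(7822, 11331), Function('h')(-94)), 48857), Rational(1, 2)) = Pow(Add(Add(Add(7822, 11331), Mul(-1, -94)), 48857), Rational(1, 2)) = Pow(Add(Add(19153, 94), 48857), Rational(1, 2)) = Pow(Add(19247, 48857), Rational(1, 2)) = Pow(68104, Rational(1, 2)) = Mul(2, Pow(17026, Rational(1, 2)))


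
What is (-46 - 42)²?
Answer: 7744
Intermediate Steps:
(-46 - 42)² = (-88)² = 7744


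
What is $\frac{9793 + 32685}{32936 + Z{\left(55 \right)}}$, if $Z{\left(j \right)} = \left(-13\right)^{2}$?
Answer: $\frac{42478}{33105} \approx 1.2831$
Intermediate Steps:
$Z{\left(j \right)} = 169$
$\frac{9793 + 32685}{32936 + Z{\left(55 \right)}} = \frac{9793 + 32685}{32936 + 169} = \frac{42478}{33105}$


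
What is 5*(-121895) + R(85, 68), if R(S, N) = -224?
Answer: -609699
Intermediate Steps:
5*(-121895) + R(85, 68) = 5*(-121895) - 224 = -609475 - 224 = -609699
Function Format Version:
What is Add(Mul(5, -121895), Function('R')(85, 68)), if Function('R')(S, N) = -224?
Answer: -609699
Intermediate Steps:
Add(Mul(5, -121895), Function('R')(85, 68)) = Add(Mul(5, -121895), -224) = Add(-609475, -224) = -609699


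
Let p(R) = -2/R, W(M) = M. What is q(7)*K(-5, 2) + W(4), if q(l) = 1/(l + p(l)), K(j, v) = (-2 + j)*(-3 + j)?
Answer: 580/47 ≈ 12.340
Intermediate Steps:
K(j, v) = (-3 + j)*(-2 + j)
q(l) = 1/(l - 2/l)
q(7)*K(-5, 2) + W(4) = (7/(-2 + 7²))*(6 + (-5)² - 5*(-5)) + 4 = (7/(-2 + 49))*(6 + 25 + 25) + 4 = (7/47)*56 + 4 = 392/47 + 4 = 580/47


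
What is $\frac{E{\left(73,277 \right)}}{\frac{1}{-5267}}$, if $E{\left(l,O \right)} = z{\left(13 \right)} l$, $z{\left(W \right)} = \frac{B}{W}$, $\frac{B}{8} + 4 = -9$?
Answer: $3075928$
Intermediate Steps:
$B = -104$ ($B = -32 + 8 \left(-9\right) = -32 - 72 = -104$)
$z{\left(W \right)} = - \frac{104}{W}$
$E{\left(l,O \right)} = - 8 l$ ($E{\left(l,O \right)} = - \frac{104}{13} l = \left(-104\right) \frac{1}{13} l = - 8 l$)
$\frac{E{\left(73,277 \right)}}{\frac{1}{-5267}} = \frac{\left(-8\right) 73}{\frac{1}{-5267}} = - \frac{584}{- \frac{1}{5267}} = \left(-584\right) \left(-5267\right) = 3075928$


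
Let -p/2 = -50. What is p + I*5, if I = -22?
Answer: -10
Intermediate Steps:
p = 100 (p = -2*(-50) = 100)
p + I*5 = 100 - 22*5 = 100 - 110 = -10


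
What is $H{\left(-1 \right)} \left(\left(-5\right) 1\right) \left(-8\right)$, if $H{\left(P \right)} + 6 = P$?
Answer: $-280$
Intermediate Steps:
$H{\left(P \right)} = -6 + P$
$H{\left(-1 \right)} \left(\left(-5\right) 1\right) \left(-8\right) = \left(-6 - 1\right) \left(\left(-5\right) 1\right) \left(-8\right) = \left(-7\right) \left(-5\right) \left(-8\right) = 35 \left(-8\right) = -280$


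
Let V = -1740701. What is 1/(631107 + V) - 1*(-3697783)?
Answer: 4103037830101/1109594 ≈ 3.6978e+6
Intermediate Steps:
1/(631107 + V) - 1*(-3697783) = 1/(631107 - 1740701) - 1*(-3697783) = 1/(-1109594) + 3697783 = -1/1109594 + 3697783 = 4103037830101/1109594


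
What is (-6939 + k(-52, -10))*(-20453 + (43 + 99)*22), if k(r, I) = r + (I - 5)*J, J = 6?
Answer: 122706649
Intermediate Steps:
k(r, I) = -30 + r + 6*I (k(r, I) = r + (I - 5)*6 = r + (-5 + I)*6 = r + (-30 + 6*I) = -30 + r + 6*I)
(-6939 + k(-52, -10))*(-20453 + (43 + 99)*22) = (-6939 + (-30 - 52 + 6*(-10)))*(-20453 + (43 + 99)*22) = (-6939 + (-30 - 52 - 60))*(-20453 + 142*22) = (-6939 - 142)*(-20453 + 3124) = -7081*(-17329) = 122706649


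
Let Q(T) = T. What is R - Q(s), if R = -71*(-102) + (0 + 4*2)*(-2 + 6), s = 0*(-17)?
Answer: 7274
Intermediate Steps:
s = 0
R = 7274 (R = 7242 + (0 + 8)*4 = 7242 + 8*4 = 7242 + 32 = 7274)
R - Q(s) = 7274 - 1*0 = 7274 + 0 = 7274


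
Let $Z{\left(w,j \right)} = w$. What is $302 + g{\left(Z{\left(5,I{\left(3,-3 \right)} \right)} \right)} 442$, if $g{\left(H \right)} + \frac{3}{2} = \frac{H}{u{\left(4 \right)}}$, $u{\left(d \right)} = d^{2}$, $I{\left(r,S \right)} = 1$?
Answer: $- \frac{1783}{8} \approx -222.88$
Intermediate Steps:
$g{\left(H \right)} = - \frac{3}{2} + \frac{H}{16}$ ($g{\left(H \right)} = - \frac{3}{2} + \frac{H}{4^{2}} = - \frac{3}{2} + \frac{H}{16}$)
$302 + g{\left(Z{\left(5,I{\left(3,-3 \right)} \right)} \right)} 442 = 302 + \left(- \frac{3}{2} + \frac{1}{16} \cdot 5\right) 442 = 302 + \left(- \frac{3}{2} + \frac{5}{16}\right) 442 = 302 - \frac{4199}{8} = - \frac{1783}{8}$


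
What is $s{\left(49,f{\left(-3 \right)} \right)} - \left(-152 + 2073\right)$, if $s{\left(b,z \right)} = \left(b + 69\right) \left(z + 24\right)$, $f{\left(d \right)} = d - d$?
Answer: $911$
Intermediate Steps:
$f{\left(d \right)} = 0$
$s{\left(b,z \right)} = \left(24 + z\right) \left(69 + b\right)$ ($s{\left(b,z \right)} = \left(69 + b\right) \left(24 + z\right) = \left(24 + z\right) \left(69 + b\right)$)
$s{\left(49,f{\left(-3 \right)} \right)} - \left(-152 + 2073\right) = \left(1656 + 24 \cdot 49 + 69 \cdot 0 + 49 \cdot 0\right) - \left(-152 + 2073\right) = \left(1656 + 1176 + 0 + 0\right) - 1921 = 2832 - 1921 = 911$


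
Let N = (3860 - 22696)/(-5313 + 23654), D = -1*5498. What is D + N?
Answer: -100857654/18341 ≈ -5499.0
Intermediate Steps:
D = -5498
N = -18836/18341 ≈ -1.0270
D + N = -5498 - 18836/18341 = -100857654/18341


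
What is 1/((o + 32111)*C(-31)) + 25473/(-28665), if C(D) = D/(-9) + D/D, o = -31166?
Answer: -16169/18200 ≈ -0.88841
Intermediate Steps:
C(D) = 1 - D/9 (C(D) = D*(-⅑) + 1 = -D/9 + 1 = 1 - D/9)
1/((o + 32111)*C(-31)) + 25473/(-28665) = 1/((-31166 + 32111)*(1 - ⅑*(-31))) + 25473/(-28665) = 1/(945*(1 + 31/9)) + 25473*(-1/28665) = 1/(945*(40/9)) - 1213/1365 = (1/945)*(9/40) - 1213/1365 = 1/4200 - 1213/1365 = -16169/18200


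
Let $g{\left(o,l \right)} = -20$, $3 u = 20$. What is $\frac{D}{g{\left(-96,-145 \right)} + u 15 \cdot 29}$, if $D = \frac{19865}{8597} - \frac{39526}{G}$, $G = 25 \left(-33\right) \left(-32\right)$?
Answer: $\frac{92315489}{326823552000} \approx 0.00028246$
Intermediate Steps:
$u = \frac{20}{3}$ ($u = \frac{1}{3} \cdot 20 = \frac{20}{3} \approx 6.6667$)
$G = 26400$ ($G = \left(-825\right) \left(-32\right) = 26400$)
$D = \frac{92315489}{113480400}$ ($D = \frac{19865}{8597} - \frac{39526}{26400} = 19865 \cdot \frac{1}{8597} - \frac{19763}{13200} = \frac{19865}{8597} - \frac{19763}{13200} = \frac{92315489}{113480400} \approx 0.81349$)
$\frac{D}{g{\left(-96,-145 \right)} + u 15 \cdot 29} = \frac{92315489}{113480400 \left(-20 + \frac{20}{3} \cdot 15 \cdot 29\right)} = \frac{92315489}{113480400 \left(-20 + 100 \cdot 29\right)} = \frac{92315489}{113480400 \left(-20 + 2900\right)} = \frac{92315489}{113480400 \cdot 2880} = \frac{92315489}{113480400} \cdot \frac{1}{2880} = \frac{92315489}{326823552000}$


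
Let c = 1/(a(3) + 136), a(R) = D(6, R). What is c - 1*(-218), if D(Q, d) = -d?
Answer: 28995/133 ≈ 218.01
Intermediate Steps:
a(R) = -R
c = 1/133 (c = 1/(-1*3 + 136) = 1/(-3 + 136) = 1/133 ≈ 0.0075188)
c - 1*(-218) = 1/133 - 1*(-218) = 1/133 + 218 = 28995/133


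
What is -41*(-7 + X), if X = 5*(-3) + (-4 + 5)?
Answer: 861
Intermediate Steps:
X = -14 (X = -15 + 1 = -14)
-41*(-7 + X) = -41*(-7 - 14) = -41*(-21) = 861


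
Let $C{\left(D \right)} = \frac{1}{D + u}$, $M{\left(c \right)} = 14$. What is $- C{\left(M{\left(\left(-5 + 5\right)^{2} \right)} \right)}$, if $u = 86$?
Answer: $- \frac{1}{100} \approx -0.01$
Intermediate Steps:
$C{\left(D \right)} = \frac{1}{86 + D}$ ($C{\left(D \right)} = \frac{1}{D + 86} = \frac{1}{86 + D}$)
$- C{\left(M{\left(\left(-5 + 5\right)^{2} \right)} \right)} = - \frac{1}{86 + 14} = - \frac{1}{100}$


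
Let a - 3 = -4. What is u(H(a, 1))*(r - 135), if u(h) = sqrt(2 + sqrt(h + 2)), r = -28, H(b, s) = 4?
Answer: -163*sqrt(2 + sqrt(6)) ≈ -343.83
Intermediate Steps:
a = -1 (a = 3 - 4 = -1)
u(h) = sqrt(2 + sqrt(2 + h))
u(H(a, 1))*(r - 135) = sqrt(2 + sqrt(2 + 4))*(-28 - 135) = sqrt(2 + sqrt(6))*(-163) = -163*sqrt(2 + sqrt(6))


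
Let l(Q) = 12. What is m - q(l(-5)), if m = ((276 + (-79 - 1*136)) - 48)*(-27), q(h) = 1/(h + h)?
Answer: -8425/24 ≈ -351.04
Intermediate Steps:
q(h) = 1/(2*h)
m = -351 (m = ((276 + (-79 - 136)) - 48)*(-27) = ((276 - 215) - 48)*(-27) = (61 - 48)*(-27) = 13*(-27) = -351)
m - q(l(-5)) = -351 - 1/(2*12) = -351 - 1*1/24 = -351 - 1/24 = -8425/24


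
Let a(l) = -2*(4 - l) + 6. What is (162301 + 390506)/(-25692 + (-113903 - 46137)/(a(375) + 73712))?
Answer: -2058100461/95659318 ≈ -21.515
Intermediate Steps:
a(l) = -2 + 2*l (a(l) = (-8 + 2*l) + 6 = -2 + 2*l)
(162301 + 390506)/(-25692 + (-113903 - 46137)/(a(375) + 73712)) = (162301 + 390506)/(-25692 + (-113903 - 46137)/((-2 + 2*375) + 73712)) = 552807/(-25692 - 160040/((-2 + 750) + 73712)) = 552807/(-25692 - 160040/(748 + 73712)) = 552807/(-25692 - 160040/74460) = 552807/(-25692 - 160040*1/74460) = 552807/(-25692 - 8002/3723) = 552807/(-95659318/3723) = 552807*(-3723/95659318) = -2058100461/95659318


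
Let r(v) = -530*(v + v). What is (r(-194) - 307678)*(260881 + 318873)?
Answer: -59156938652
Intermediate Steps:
r(v) = -1060*v
(r(-194) - 307678)*(260881 + 318873) = (-1060*(-194) - 307678)*(260881 + 318873) = (205640 - 307678)*579754 = -102038*579754 = -59156938652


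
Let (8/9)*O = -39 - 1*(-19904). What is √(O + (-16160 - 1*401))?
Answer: √92594/4 ≈ 76.073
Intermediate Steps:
O = 178785/8 (O = 9*(-39 - 1*(-19904))/8 = 9*(-39 + 19904)/8 = (9/8)*19865 = 178785/8 ≈ 22348.)
√(O + (-16160 - 1*401)) = √(178785/8 + (-16160 - 1*401)) = √(178785/8 + (-16160 - 401)) = √(178785/8 - 16561) = √(46297/8) = √92594/4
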